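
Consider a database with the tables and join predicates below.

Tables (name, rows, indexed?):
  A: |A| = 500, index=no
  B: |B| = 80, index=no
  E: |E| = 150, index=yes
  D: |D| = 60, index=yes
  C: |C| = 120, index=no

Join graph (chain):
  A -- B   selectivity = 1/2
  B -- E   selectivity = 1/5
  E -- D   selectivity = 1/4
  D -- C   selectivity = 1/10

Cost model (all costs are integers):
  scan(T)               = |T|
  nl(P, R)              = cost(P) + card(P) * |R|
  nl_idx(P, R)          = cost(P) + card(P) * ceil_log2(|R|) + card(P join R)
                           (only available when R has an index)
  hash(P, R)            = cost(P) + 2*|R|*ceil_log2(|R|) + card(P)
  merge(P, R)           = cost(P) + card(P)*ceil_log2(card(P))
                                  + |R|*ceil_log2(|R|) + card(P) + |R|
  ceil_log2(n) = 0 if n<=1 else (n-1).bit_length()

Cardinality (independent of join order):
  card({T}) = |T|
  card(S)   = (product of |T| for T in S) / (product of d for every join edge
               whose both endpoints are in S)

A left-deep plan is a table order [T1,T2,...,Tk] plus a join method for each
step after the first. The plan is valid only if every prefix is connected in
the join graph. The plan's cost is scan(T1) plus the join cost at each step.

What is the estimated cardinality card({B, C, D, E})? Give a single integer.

432000

Tables in S: B(80), C(120), D(60), E(150)
Edges inside S: B-E(d=5), E-D(d=4), D-C(d=10)
numerator = 80 * 120 * 60 * 150 = 86400000
denominator = 5 * 4 * 10 = 200
card(S) = 86400000 / 200 = 432000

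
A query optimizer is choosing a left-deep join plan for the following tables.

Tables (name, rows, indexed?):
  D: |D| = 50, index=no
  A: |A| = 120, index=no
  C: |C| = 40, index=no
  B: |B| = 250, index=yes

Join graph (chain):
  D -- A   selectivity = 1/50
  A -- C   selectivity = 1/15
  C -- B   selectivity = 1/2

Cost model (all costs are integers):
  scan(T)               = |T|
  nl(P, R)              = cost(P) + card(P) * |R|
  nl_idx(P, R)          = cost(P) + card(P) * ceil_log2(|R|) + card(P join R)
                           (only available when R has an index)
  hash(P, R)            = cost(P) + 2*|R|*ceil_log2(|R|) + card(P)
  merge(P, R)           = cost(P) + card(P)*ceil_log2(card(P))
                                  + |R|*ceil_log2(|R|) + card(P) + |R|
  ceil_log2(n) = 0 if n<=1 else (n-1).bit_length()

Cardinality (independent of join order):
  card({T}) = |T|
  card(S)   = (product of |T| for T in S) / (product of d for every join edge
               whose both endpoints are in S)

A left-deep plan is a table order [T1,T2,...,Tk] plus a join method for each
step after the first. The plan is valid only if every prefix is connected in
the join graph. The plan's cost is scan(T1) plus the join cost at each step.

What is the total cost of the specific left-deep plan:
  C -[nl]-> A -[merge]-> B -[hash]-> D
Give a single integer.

50890

step 1: scan C: cost=40, card=40
step 2: join A via nl
    card(P join A) = 40*120/(15) = 320
    cost = 40 + 40*120 = 4840
step 3: join B via merge
    card(P join B) = 320*250/(2) = 40000
    cost = 4840 + 320*9 + 250*8 + 320 + 250 = 10290
step 4: join D via hash
    card(P join D) = 40000*50/(50) = 40000
    cost = 10290 + 2*50*6 + 40000 = 50890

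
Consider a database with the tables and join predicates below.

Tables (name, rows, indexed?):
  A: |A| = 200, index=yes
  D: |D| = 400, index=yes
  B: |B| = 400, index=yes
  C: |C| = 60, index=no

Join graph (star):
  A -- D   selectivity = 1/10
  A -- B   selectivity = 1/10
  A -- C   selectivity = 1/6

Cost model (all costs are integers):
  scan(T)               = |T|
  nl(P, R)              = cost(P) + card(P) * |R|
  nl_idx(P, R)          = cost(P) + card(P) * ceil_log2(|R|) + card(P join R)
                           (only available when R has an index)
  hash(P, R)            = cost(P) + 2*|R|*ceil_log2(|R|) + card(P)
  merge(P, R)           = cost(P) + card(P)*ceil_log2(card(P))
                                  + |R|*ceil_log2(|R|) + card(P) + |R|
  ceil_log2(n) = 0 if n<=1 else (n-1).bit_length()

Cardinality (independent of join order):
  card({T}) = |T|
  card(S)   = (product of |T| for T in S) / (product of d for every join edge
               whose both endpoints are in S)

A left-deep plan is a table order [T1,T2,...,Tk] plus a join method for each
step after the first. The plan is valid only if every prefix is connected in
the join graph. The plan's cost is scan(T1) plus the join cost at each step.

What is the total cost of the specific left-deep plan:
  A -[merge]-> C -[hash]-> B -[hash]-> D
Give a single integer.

98820

step 1: scan A: cost=200, card=200
step 2: join C via merge
    card(P join C) = 200*60/(6) = 2000
    cost = 200 + 200*8 + 60*6 + 200 + 60 = 2420
step 3: join B via hash
    card(P join B) = 2000*400/(10) = 80000
    cost = 2420 + 2*400*9 + 2000 = 11620
step 4: join D via hash
    card(P join D) = 80000*400/(10) = 3200000
    cost = 11620 + 2*400*9 + 80000 = 98820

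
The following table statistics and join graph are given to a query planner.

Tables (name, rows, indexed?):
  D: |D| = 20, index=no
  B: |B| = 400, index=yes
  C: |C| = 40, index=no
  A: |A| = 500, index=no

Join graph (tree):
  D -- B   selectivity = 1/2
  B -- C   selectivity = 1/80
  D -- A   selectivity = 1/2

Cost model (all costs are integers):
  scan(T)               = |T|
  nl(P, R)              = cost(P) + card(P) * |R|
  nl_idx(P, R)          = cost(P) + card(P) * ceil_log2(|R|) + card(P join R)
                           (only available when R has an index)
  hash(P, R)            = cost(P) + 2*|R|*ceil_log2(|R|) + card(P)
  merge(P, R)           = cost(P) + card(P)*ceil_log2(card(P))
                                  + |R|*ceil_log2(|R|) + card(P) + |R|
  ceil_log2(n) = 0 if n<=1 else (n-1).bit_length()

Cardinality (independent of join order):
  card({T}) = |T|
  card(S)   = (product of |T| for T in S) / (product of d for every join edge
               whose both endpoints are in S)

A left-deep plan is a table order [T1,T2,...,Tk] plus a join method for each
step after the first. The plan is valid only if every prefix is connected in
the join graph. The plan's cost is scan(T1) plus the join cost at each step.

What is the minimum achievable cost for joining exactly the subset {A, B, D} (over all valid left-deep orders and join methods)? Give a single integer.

13400

Selinger DP over subsets of {A,B,D}:
  {D}: scan cost=20, card=20
  {B}: scan cost=400, card=400
  {A}: scan cost=500, card=500
  {BD}: card=4000; try (D,hash)→1000, (B,merge)→4140, (B,nl_idx)→4200, (D,merge)→4520, (B,hash)→7240, (B,nl)→8020 …(+1); best=1000 via (D,hash)
  {AD}: card=5000; try (D,hash)→1200, (A,merge)→5140, (D,merge)→5620, (A,hash)→9040, (A,nl)→10020, (D,nl)→10500; best=1200 via (D,hash)
  {ABD}: card=1000000; try (B,hash)→13400, (A,hash)→14000, (A,merge)→58000, (B,merge)→75200, (B,nl_idx)→1046200, (A,nl)→2001000 …(+1); best=13400 via (B,hash)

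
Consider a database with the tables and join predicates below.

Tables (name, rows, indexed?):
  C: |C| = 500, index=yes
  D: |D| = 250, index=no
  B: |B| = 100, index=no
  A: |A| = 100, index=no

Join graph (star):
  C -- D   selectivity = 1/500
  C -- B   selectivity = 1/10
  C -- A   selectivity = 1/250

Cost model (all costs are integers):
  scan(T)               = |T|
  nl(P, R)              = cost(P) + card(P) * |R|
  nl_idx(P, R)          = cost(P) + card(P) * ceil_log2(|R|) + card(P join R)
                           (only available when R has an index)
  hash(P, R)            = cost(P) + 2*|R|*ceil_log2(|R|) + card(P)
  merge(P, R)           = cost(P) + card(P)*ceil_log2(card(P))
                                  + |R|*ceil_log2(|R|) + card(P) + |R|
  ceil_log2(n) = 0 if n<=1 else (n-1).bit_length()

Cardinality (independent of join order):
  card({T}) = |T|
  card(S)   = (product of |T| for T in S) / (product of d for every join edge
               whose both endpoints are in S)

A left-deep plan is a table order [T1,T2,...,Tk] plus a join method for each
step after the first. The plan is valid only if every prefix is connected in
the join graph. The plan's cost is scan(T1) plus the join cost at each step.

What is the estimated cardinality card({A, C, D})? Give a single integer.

100

Tables in S: A(100), C(500), D(250)
Edges inside S: C-D(d=500), C-A(d=250)
numerator = 100 * 500 * 250 = 12500000
denominator = 500 * 250 = 125000
card(S) = 12500000 / 125000 = 100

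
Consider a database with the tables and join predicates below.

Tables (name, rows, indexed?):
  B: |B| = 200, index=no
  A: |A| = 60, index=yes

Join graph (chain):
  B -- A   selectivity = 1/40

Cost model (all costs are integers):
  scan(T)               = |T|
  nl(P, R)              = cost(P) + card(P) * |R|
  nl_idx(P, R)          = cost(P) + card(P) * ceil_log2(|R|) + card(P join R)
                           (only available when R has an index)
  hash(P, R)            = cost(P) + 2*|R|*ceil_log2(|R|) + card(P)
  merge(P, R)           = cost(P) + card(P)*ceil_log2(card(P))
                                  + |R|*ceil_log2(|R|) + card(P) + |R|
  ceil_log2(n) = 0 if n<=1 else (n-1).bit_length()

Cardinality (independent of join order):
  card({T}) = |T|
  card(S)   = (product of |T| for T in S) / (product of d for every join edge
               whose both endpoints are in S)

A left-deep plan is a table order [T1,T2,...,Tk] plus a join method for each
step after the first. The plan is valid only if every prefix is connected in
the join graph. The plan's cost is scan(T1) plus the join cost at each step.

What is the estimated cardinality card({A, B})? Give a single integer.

Tables in S: A(60), B(200)
Edges inside S: B-A(d=40)
numerator = 60 * 200 = 12000
denominator = 40 = 40
card(S) = 12000 / 40 = 300

300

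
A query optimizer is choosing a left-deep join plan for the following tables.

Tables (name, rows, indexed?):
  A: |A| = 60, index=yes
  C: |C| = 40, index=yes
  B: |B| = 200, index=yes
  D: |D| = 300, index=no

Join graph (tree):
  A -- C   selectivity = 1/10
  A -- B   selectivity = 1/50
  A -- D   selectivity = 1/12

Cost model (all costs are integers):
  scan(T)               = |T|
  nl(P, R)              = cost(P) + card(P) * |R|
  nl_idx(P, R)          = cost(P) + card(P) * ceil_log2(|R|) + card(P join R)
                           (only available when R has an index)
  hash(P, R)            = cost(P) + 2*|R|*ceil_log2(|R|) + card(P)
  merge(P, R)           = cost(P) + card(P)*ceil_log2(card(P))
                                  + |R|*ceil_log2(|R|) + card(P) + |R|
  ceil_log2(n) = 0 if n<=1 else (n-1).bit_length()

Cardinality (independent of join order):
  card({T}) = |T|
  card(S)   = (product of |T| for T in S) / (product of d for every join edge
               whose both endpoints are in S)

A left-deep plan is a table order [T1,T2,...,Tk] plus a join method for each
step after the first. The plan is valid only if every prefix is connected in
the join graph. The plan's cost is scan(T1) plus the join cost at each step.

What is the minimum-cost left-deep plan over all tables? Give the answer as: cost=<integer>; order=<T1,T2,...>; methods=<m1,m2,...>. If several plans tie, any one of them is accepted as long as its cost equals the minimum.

cost=7860; order=A,B,C,D; methods=nl_idx,hash,hash

Selinger DP (subsets sized 1..n):
  {A}: scan cost=60, card=60
  {C}: scan cost=40, card=40
  {B}: scan cost=200, card=200
  {D}: scan cost=300, card=300
  {AC}: card=240; try (A,nl_idx)→520, (C,hash)→600, (C,nl_idx)→660, (A,merge)→740, (C,merge)→760, (A,hash)→800 …(+2); best=520 via (A,nl_idx)
  {AB}: card=240; try (B,nl_idx)→780, (A,hash)→1120, (A,nl_idx)→1640, (B,merge)→2280, (A,merge)→2420, (B,hash)→3320 …(+2); best=780 via (B,nl_idx)
  {AD}: card=1500; try (A,hash)→1320, (D,merge)→3480, (A,nl_idx)→3600, (A,merge)→3720, (D,hash)→5520, (D,nl)→18060 …(+1); best=1320 via (A,hash)
  {ABC}: card=960; try (C,hash)→1500, (C,nl_idx)→3180, (C,merge)→3220, (B,nl_idx)→3400, (B,hash)→3960, (B,merge)→4480 …(+2); best=1500 via (C,hash)
  {ACD}: card=6000; try (C,hash)→3300, (D,merge)→5680, (D,hash)→6160, (C,nl_idx)→16320, (C,merge)→19600, (C,nl)→61320 …(+1); best=3300 via (C,hash)
  {ABD}: card=6000; try (D,merge)→5940, (B,hash)→6020, (D,hash)→6420, (B,nl_idx)→19320, (B,merge)→21120, (D,nl)→72780 …(+1); best=5940 via (D,merge)
  {ABCD}: card=24000; try (D,hash)→7860, (C,hash)→12420, (B,hash)→12500, (D,merge)→15060, (C,nl_idx)→65940, (B,nl_idx)→75300 …(+5); best=7860 via (D,hash)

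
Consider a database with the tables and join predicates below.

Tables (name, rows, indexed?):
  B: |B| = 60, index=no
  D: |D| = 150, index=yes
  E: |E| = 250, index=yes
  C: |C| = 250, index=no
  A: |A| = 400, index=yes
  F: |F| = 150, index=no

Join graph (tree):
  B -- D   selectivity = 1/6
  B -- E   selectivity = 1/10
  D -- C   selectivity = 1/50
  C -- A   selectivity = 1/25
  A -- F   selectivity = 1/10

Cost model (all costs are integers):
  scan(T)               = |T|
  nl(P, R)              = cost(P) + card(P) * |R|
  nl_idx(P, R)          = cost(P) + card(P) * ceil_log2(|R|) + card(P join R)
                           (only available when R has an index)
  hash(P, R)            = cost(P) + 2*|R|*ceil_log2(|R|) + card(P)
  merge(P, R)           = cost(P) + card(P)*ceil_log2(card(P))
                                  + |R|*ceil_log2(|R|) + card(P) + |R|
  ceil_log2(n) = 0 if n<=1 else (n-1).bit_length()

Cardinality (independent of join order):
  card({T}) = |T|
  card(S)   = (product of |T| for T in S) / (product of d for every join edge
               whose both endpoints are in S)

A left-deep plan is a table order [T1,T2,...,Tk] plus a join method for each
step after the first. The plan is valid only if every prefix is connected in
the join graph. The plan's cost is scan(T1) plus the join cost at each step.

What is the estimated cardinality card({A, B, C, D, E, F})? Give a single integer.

Tables in S: A(400), B(60), C(250), D(150), E(250), F(150)
Edges inside S: B-D(d=6), B-E(d=10), D-C(d=50), C-A(d=25), A-F(d=10)
numerator = 400 * 60 * 250 * 150 * 250 * 150 = 33750000000000
denominator = 6 * 10 * 50 * 25 * 10 = 750000
card(S) = 33750000000000 / 750000 = 45000000

45000000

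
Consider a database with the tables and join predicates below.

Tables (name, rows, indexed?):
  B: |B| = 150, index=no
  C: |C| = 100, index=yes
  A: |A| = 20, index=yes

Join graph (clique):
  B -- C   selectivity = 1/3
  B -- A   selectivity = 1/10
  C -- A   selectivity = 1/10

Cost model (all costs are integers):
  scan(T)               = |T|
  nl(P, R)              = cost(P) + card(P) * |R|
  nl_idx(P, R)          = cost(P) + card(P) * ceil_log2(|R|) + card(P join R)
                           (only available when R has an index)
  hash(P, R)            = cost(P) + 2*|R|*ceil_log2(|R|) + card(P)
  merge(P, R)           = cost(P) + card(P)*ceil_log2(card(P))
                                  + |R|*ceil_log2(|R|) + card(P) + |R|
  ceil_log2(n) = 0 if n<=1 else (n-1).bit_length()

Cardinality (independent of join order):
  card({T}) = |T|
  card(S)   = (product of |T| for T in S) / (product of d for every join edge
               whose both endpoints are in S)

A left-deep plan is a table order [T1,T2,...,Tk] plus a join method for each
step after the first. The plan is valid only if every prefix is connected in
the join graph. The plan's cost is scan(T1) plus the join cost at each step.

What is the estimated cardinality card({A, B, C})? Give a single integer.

1000

Tables in S: A(20), B(150), C(100)
Edges inside S: B-C(d=3), B-A(d=10), C-A(d=10)
numerator = 20 * 150 * 100 = 300000
denominator = 3 * 10 * 10 = 300
card(S) = 300000 / 300 = 1000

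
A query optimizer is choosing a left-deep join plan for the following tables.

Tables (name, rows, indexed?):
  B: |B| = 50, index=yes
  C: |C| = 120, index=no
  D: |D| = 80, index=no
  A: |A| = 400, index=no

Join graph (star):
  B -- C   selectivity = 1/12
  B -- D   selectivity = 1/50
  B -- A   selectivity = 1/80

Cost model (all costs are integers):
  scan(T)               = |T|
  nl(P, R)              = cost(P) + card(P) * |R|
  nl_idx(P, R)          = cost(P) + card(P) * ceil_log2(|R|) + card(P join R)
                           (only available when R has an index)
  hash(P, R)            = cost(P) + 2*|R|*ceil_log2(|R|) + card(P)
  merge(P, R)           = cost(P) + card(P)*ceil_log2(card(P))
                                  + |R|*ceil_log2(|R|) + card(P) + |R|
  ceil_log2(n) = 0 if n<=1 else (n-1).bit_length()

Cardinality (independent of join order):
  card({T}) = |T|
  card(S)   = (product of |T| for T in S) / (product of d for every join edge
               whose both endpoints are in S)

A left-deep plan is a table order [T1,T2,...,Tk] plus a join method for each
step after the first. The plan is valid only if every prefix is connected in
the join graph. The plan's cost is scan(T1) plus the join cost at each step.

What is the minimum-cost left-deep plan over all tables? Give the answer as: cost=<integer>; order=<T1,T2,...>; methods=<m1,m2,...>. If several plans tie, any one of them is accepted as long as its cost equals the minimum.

Selinger DP (subsets sized 1..n):
  {B}: scan cost=50, card=50
  {C}: scan cost=120, card=120
  {D}: scan cost=80, card=80
  {A}: scan cost=400, card=400
  {BC}: card=500; try (B,hash)→840, (B,nl_idx)→1340, (C,merge)→1360, (B,merge)→1430, (C,hash)→1780, (C,nl)→6050 …(+1); best=840 via (B,hash)
  {BD}: card=80; try (B,nl_idx)→640, (B,hash)→760, (D,merge)→1040, (B,merge)→1070, (D,hash)→1220, (D,nl)→4050 …(+1); best=640 via (B,nl_idx)
  {AB}: card=250; try (B,hash)→1400, (B,nl_idx)→3050, (A,merge)→4400, (B,merge)→4750, (A,hash)→7300, (A,nl)→20050 …(+1); best=1400 via (B,hash)
  {BCD}: card=800; try (C,merge)→2240, (C,hash)→2400, (D,hash)→2460, (D,merge)→6480, (C,nl)→10240, (D,nl)→40840; best=2240 via (C,merge)
  {ABC}: card=2500; try (C,hash)→3330, (C,merge)→4610, (A,hash)→8540, (A,merge)→9840, (C,nl)→31400, (A,nl)→200840; best=3330 via (C,hash)
  {ABD}: card=400; try (D,hash)→2770, (D,merge)→4290, (A,merge)→5280, (A,hash)→7920, (D,nl)→21400, (A,nl)→32640; best=2770 via (D,hash)
  {ABCD}: card=4000; try (C,hash)→4850, (D,hash)→6950, (C,merge)→7730, (A,hash)→10240, (A,merge)→15040, (D,merge)→36470 …(+3); best=4850 via (C,hash)

cost=4850; order=A,B,D,C; methods=hash,hash,hash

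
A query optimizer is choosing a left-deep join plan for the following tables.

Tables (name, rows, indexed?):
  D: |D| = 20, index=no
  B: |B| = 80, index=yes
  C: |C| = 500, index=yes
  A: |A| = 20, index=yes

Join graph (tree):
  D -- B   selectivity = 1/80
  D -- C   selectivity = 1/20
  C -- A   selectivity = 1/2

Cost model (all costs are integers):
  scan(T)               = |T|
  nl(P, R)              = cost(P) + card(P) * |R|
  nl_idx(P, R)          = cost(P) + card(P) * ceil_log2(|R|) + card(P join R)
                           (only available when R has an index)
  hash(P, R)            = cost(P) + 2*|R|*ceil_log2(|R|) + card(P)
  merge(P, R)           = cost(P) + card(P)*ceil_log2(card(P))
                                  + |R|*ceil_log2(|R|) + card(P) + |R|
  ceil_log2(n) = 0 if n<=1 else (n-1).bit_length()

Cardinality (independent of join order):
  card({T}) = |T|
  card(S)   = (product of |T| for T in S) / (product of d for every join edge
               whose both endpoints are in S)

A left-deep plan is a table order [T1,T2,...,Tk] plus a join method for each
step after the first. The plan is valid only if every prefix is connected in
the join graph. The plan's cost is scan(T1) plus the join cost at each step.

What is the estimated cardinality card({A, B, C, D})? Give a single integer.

5000

Tables in S: A(20), B(80), C(500), D(20)
Edges inside S: D-B(d=80), D-C(d=20), C-A(d=2)
numerator = 20 * 80 * 500 * 20 = 16000000
denominator = 80 * 20 * 2 = 3200
card(S) = 16000000 / 3200 = 5000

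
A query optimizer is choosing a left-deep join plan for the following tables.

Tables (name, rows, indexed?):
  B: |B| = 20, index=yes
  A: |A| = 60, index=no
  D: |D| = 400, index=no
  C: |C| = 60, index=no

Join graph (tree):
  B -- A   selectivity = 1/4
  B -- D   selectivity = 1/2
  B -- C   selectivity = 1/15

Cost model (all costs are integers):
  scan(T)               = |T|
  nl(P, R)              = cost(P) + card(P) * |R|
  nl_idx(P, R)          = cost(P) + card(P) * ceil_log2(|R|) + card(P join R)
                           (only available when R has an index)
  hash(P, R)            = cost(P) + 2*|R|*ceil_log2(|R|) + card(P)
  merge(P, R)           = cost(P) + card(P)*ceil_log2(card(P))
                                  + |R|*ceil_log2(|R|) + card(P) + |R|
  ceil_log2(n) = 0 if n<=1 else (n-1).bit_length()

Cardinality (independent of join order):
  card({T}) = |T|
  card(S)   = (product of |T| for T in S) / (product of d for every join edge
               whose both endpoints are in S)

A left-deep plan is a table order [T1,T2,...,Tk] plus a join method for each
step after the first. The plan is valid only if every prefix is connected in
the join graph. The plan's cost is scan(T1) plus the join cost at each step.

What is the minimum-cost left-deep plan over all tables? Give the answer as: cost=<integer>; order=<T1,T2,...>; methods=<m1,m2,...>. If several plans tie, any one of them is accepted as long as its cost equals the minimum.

Selinger DP (subsets sized 1..n):
  {B}: scan cost=20, card=20
  {A}: scan cost=60, card=60
  {D}: scan cost=400, card=400
  {C}: scan cost=60, card=60
  {AB}: card=300; try (B,hash)→320, (A,merge)→560, (B,merge)→600, (B,nl_idx)→660, (A,hash)→760, (A,nl)→1220 …(+1); best=320 via (B,hash)
  {BD}: card=4000; try (B,hash)→1000, (D,merge)→4140, (B,merge)→4520, (B,nl_idx)→6400, (D,hash)→7240, (D,nl)→8020 …(+1); best=1000 via (B,hash)
  {BC}: card=80; try (B,hash)→320, (B,nl_idx)→440, (C,merge)→560, (B,merge)→600, (C,hash)→760, (C,nl)→1220 …(+1); best=320 via (B,hash)
  {ABD}: card=60000; try (A,hash)→5720, (D,merge)→7320, (D,hash)→7820, (A,merge)→53420, (D,nl)→120320, (A,nl)→241000; best=5720 via (A,hash)
  {ABC}: card=1200; try (A,hash)→1120, (C,hash)→1340, (A,merge)→1380, (C,merge)→3740, (A,nl)→5120, (C,nl)→18320; best=1120 via (A,hash)
  {BCD}: card=16000; try (D,merge)→4960, (C,hash)→5720, (D,hash)→7600, (D,nl)→32320, (C,merge)→53420, (C,nl)→241000; best=4960 via (D,merge)
  {ABCD}: card=240000; try (D,hash)→9520, (D,merge)→19520, (A,hash)→21680, (C,hash)→66440, (A,merge)→245380, (D,nl)→481120 …(+3); best=9520 via (D,hash)

cost=9520; order=C,B,A,D; methods=hash,hash,hash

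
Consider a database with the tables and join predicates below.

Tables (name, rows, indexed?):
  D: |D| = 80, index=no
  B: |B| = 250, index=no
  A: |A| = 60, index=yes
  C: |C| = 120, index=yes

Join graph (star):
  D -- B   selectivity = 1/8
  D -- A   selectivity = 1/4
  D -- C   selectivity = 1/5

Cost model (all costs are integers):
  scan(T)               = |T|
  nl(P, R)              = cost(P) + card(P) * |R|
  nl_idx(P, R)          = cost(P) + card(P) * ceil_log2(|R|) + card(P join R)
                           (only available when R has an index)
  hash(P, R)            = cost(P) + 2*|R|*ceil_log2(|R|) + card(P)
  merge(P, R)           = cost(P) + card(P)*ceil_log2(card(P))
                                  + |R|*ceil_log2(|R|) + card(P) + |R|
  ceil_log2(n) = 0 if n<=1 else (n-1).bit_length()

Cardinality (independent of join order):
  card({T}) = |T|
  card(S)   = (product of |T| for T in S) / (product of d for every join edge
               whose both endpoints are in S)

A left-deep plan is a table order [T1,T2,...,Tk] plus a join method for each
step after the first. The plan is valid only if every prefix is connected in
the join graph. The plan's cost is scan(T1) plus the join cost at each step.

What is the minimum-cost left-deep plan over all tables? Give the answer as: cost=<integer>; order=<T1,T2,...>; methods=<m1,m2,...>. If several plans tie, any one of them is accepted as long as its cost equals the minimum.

Selinger DP (subsets sized 1..n):
  {D}: scan cost=80, card=80
  {B}: scan cost=250, card=250
  {A}: scan cost=60, card=60
  {C}: scan cost=120, card=120
  {BD}: card=2500; try (D,hash)→1620, (B,merge)→2970, (D,merge)→3140, (B,hash)→4160, (B,nl)→20080, (D,nl)→20250; best=1620 via (D,hash)
  {AD}: card=1200; try (A,hash)→880, (D,merge)→1120, (A,merge)→1140, (D,hash)→1240, (A,nl_idx)→1760, (D,nl)→4860 …(+1); best=880 via (A,hash)
  {CD}: card=1920; try (D,hash)→1360, (C,merge)→1680, (D,merge)→1720, (C,hash)→1840, (C,nl_idx)→2560, (C,nl)→9680 …(+1); best=1360 via (D,hash)
  {ABD}: card=37500; try (A,hash)→4840, (B,hash)→6080, (B,merge)→17530, (A,merge)→34540, (A,nl_idx)→54120, (A,nl)→151620 …(+1); best=4840 via (A,hash)
  {BCD}: card=60000; try (C,hash)→5800, (B,hash)→7280, (B,merge)→26650, (C,merge)→35080, (C,nl_idx)→79120, (C,nl)→301620 …(+1); best=5800 via (C,hash)
  {ACD}: card=28800; try (C,hash)→3760, (A,hash)→4000, (C,merge)→16240, (A,merge)→24820, (C,nl_idx)→38080, (A,nl_idx)→41680 …(+2); best=3760 via (C,hash)
  {ABCD}: card=900000; try (B,hash)→36560, (C,hash)→44020, (A,hash)→66520, (B,merge)→466810, (C,merge)→643300, (A,merge)→1026220 …(+5); best=36560 via (B,hash)

cost=36560; order=D,A,C,B; methods=hash,hash,hash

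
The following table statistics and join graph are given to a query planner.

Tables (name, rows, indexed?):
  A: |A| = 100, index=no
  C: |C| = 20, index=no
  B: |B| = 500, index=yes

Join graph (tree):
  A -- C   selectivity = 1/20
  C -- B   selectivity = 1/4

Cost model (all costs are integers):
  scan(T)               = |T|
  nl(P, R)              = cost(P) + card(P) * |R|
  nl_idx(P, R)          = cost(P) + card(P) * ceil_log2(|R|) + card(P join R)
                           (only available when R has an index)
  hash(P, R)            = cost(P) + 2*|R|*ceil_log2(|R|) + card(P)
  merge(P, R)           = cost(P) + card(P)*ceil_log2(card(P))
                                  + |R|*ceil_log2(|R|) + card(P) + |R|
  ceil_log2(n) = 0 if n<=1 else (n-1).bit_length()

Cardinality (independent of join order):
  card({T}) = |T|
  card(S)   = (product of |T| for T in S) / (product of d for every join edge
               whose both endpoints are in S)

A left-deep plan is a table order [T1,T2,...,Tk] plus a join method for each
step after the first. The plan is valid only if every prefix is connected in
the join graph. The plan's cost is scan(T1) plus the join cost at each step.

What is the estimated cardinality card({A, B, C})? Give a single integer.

12500

Tables in S: A(100), B(500), C(20)
Edges inside S: A-C(d=20), C-B(d=4)
numerator = 100 * 500 * 20 = 1000000
denominator = 20 * 4 = 80
card(S) = 1000000 / 80 = 12500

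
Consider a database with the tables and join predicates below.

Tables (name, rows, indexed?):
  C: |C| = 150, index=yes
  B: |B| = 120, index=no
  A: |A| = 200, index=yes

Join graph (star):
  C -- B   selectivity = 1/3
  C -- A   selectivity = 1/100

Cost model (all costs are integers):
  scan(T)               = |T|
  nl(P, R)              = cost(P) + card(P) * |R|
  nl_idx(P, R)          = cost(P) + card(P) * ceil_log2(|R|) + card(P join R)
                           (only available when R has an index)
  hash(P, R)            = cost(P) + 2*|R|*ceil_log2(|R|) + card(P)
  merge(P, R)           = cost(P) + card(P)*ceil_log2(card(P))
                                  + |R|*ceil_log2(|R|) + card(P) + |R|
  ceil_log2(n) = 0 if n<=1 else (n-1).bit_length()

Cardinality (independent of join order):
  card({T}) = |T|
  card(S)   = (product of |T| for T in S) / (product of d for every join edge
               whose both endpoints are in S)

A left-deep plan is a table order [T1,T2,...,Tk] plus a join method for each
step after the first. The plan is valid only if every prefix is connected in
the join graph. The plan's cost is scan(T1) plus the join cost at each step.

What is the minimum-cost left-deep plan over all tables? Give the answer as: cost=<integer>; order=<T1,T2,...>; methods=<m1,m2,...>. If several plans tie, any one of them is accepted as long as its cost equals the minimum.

cost=3630; order=C,A,B; methods=nl_idx,hash

Selinger DP (subsets sized 1..n):
  {C}: scan cost=150, card=150
  {B}: scan cost=120, card=120
  {A}: scan cost=200, card=200
  {BC}: card=6000; try (B,hash)→1980, (C,merge)→2430, (B,merge)→2460, (C,hash)→2640, (C,nl_idx)→7080, (C,nl)→18120 …(+1); best=1980 via (B,hash)
  {AC}: card=300; try (A,nl_idx)→1650, (C,nl_idx)→2100, (C,hash)→2800, (A,merge)→3300, (C,merge)→3350, (A,hash)→3500 …(+2); best=1650 via (A,nl_idx)
  {ABC}: card=12000; try (B,hash)→3630, (B,merge)→5610, (A,hash)→11180, (B,nl)→37650, (A,nl_idx)→61980, (A,merge)→87780 …(+1); best=3630 via (B,hash)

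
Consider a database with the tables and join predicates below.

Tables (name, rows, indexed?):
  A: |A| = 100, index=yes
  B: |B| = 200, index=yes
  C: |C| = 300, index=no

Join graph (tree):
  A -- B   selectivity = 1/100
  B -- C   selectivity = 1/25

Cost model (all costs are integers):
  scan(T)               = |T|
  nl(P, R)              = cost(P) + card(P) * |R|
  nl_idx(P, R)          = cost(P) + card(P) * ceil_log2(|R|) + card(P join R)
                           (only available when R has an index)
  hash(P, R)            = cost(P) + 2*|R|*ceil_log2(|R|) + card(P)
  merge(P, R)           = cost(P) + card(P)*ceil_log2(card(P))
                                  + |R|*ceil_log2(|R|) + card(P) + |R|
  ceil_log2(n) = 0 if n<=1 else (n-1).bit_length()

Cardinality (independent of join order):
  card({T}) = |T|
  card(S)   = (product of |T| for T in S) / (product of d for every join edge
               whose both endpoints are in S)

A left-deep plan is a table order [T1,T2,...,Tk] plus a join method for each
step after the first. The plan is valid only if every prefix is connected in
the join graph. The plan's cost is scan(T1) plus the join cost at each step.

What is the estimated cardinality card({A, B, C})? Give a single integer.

2400

Tables in S: A(100), B(200), C(300)
Edges inside S: A-B(d=100), B-C(d=25)
numerator = 100 * 200 * 300 = 6000000
denominator = 100 * 25 = 2500
card(S) = 6000000 / 2500 = 2400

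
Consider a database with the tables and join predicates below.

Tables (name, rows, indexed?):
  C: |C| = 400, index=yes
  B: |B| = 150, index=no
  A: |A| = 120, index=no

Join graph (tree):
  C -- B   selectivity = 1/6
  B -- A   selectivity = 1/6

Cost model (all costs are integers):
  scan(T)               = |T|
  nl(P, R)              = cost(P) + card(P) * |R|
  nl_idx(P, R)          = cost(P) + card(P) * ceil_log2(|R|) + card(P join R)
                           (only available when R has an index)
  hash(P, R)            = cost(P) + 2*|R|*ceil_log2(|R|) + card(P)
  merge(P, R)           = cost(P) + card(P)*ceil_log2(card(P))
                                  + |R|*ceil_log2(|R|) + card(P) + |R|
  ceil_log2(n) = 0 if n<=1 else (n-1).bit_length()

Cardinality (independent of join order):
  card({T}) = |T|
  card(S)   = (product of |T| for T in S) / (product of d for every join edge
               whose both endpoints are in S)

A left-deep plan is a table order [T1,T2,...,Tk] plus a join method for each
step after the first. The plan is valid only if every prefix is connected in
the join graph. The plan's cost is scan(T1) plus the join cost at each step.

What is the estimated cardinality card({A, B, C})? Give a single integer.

200000

Tables in S: A(120), B(150), C(400)
Edges inside S: C-B(d=6), B-A(d=6)
numerator = 120 * 150 * 400 = 7200000
denominator = 6 * 6 = 36
card(S) = 7200000 / 36 = 200000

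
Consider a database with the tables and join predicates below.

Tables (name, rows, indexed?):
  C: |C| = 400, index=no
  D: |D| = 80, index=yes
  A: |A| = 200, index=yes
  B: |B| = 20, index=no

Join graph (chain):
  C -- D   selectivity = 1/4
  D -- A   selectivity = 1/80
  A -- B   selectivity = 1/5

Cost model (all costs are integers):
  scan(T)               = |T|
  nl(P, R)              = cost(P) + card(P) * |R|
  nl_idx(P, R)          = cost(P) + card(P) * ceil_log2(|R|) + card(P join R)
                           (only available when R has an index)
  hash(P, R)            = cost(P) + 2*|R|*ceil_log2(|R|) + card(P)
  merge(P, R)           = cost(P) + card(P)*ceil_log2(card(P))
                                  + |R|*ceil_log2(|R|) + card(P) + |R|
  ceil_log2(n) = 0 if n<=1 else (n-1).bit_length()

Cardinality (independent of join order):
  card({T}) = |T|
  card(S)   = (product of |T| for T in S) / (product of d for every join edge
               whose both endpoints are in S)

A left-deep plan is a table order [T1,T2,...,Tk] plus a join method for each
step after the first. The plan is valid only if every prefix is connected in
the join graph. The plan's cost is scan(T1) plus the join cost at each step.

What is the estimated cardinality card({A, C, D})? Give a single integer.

20000

Tables in S: A(200), C(400), D(80)
Edges inside S: C-D(d=4), D-A(d=80)
numerator = 200 * 400 * 80 = 6400000
denominator = 4 * 80 = 320
card(S) = 6400000 / 320 = 20000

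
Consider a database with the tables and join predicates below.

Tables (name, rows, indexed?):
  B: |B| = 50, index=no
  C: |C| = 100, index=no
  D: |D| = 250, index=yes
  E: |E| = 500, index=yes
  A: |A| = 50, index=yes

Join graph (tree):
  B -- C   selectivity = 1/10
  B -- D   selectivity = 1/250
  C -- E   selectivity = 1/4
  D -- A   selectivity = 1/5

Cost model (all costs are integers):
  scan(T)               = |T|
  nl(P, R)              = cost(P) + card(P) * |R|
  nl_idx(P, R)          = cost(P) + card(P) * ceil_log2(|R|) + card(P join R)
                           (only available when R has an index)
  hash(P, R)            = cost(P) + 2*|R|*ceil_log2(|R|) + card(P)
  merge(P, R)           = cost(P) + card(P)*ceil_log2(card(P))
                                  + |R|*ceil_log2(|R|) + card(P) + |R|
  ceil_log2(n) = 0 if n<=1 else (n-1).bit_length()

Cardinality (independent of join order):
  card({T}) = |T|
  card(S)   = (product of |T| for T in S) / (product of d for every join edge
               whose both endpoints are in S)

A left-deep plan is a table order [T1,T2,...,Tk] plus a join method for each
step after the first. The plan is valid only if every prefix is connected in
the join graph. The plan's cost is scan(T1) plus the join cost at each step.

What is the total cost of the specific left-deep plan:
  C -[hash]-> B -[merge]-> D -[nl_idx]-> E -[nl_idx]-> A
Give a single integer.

1075050

step 1: scan C: cost=100, card=100
step 2: join B via hash
    card(P join B) = 100*50/(10) = 500
    cost = 100 + 2*50*6 + 100 = 800
step 3: join D via merge
    card(P join D) = 500*250/(250) = 500
    cost = 800 + 500*9 + 250*8 + 500 + 250 = 8050
step 4: join E via nl_idx
    card(P join E) = 500*500/(4) = 62500
    cost = 8050 + 500*9 + 62500 = 75050
step 5: join A via nl_idx
    card(P join A) = 62500*50/(5) = 625000
    cost = 75050 + 62500*6 + 625000 = 1075050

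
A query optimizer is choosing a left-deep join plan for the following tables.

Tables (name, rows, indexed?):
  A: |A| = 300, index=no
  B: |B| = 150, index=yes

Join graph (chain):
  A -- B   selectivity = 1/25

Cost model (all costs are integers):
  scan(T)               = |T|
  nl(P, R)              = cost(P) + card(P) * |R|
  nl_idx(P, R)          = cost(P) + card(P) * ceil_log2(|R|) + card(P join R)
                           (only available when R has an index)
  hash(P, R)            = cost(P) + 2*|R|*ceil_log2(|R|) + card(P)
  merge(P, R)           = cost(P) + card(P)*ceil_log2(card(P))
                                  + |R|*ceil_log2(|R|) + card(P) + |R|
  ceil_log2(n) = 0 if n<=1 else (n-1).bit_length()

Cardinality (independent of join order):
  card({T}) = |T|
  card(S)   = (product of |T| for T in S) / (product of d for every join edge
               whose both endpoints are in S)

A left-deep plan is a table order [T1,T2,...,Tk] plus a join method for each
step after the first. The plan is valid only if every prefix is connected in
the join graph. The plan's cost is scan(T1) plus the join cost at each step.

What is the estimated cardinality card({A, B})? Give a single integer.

1800

Tables in S: A(300), B(150)
Edges inside S: A-B(d=25)
numerator = 300 * 150 = 45000
denominator = 25 = 25
card(S) = 45000 / 25 = 1800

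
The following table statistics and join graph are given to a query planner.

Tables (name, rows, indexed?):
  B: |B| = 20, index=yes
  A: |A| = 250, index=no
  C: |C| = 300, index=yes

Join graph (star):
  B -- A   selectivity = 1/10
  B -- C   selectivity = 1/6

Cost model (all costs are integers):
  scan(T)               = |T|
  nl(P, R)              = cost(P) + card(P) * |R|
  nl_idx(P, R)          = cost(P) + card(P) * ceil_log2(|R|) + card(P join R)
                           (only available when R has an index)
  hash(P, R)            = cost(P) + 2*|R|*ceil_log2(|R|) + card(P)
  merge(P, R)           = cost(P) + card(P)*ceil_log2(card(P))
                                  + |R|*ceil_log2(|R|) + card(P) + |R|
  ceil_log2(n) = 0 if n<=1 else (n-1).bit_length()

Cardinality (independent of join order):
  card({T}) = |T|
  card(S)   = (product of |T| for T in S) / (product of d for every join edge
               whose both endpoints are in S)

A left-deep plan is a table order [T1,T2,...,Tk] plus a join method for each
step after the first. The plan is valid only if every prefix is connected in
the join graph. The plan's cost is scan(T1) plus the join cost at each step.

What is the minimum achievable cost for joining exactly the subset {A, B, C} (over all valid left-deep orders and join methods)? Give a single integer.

Selinger DP over subsets of {A,B,C}:
  {B}: scan cost=20, card=20
  {A}: scan cost=250, card=250
  {C}: scan cost=300, card=300
  {AB}: card=500; try (B,hash)→700, (B,nl_idx)→2000, (A,merge)→2390, (B,merge)→2620, (A,hash)→4040, (A,nl)→5020 …(+1); best=700 via (B,hash)
  {BC}: card=1000; try (B,hash)→800, (C,nl_idx)→1200, (B,nl_idx)→2800, (C,merge)→3140, (B,merge)→3420, (C,hash)→5440 …(+2); best=800 via (B,hash)
  {ABC}: card=25000; try (A,hash)→5800, (C,hash)→6600, (C,merge)→8700, (A,merge)→14050, (C,nl_idx)→30200, (C,nl)→150700 …(+1); best=5800 via (A,hash)

5800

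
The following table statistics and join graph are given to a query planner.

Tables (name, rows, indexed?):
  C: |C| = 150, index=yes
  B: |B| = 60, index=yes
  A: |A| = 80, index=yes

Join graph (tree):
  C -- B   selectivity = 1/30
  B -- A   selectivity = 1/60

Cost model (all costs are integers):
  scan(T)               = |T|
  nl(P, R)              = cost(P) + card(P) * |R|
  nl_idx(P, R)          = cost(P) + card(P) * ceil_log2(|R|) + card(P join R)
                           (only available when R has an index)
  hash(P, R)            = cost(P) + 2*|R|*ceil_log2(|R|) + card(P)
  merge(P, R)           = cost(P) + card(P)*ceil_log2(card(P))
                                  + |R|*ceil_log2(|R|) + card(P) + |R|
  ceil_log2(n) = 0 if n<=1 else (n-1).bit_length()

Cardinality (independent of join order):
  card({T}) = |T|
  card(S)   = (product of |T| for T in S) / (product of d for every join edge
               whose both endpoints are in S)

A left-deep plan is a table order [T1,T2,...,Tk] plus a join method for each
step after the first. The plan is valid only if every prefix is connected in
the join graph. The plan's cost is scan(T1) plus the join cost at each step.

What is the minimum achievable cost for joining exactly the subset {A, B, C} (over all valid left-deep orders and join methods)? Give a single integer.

1600

Selinger DP over subsets of {A,B,C}:
  {C}: scan cost=150, card=150
  {B}: scan cost=60, card=60
  {A}: scan cost=80, card=80
  {BC}: card=300; try (C,nl_idx)→840, (B,hash)→1020, (B,nl_idx)→1350, (C,merge)→1830, (B,merge)→1920, (C,hash)→2520 …(+2); best=840 via (C,nl_idx)
  {AB}: card=80; try (A,nl_idx)→560, (B,nl_idx)→640, (B,hash)→880, (A,merge)→1120, (B,merge)→1140, (A,hash)→1240 …(+2); best=560 via (A,nl_idx)
  {ABC}: card=400; try (C,nl_idx)→1600, (A,hash)→2260, (C,merge)→2550, (C,hash)→3040, (A,nl_idx)→3340, (A,merge)→4480 …(+2); best=1600 via (C,nl_idx)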